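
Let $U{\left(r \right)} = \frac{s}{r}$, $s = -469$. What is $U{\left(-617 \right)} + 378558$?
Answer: $\frac{233570755}{617} \approx 3.7856 \cdot 10^{5}$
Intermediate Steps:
$U{\left(r \right)} = - \frac{469}{r}$
$U{\left(-617 \right)} + 378558 = - \frac{469}{-617} + 378558 = \left(-469\right) \left(- \frac{1}{617}\right) + 378558 = \frac{469}{617} + 378558 = \frac{233570755}{617}$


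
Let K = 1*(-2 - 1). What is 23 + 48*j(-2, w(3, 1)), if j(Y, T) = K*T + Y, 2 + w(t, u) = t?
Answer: -217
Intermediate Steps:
w(t, u) = -2 + t
K = -3 (K = 1*(-3) = -3)
j(Y, T) = Y - 3*T (j(Y, T) = -3*T + Y = Y - 3*T)
23 + 48*j(-2, w(3, 1)) = 23 + 48*(-2 - 3*(-2 + 3)) = 23 + 48*(-2 - 3*1) = 23 + 48*(-2 - 3) = 23 + 48*(-5) = 23 - 240 = -217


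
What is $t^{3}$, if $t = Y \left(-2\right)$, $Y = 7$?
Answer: $-2744$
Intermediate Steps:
$t = -14$ ($t = 7 \left(-2\right) = -14$)
$t^{3} = \left(-14\right)^{3} = -2744$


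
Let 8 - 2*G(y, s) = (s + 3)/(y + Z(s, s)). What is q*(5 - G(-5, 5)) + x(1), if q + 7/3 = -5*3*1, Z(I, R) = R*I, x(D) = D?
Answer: -99/5 ≈ -19.800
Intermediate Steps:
Z(I, R) = I*R
G(y, s) = 4 - (3 + s)/(2*(y + s**2)) (G(y, s) = 4 - (s + 3)/(2*(y + s*s)) = 4 - (3 + s)/(2*(y + s**2)))
q = -52/3 (q = -7/3 - 5*3*1 = -7/3 - 15*1 = -7/3 - 15 = -52/3 ≈ -17.333)
q*(5 - G(-5, 5)) + x(1) = -52*(5 - (-3 - 1*5 + 8*(-5) + 8*5**2)/(2*(-5 + 5**2)))/3 + 1 = -52*(5 - (-3 - 5 - 40 + 8*25)/(2*(-5 + 25)))/3 + 1 = -52*(5 - (-3 - 5 - 40 + 200)/(2*20))/3 + 1 = -52*(5 - 152/(2*20))/3 + 1 = -52*(5 - 1*19/5)/3 + 1 = -52*(5 - 19/5)/3 + 1 = -52/3*6/5 + 1 = -104/5 + 1 = -99/5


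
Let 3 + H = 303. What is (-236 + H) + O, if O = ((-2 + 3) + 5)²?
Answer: 100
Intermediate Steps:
H = 300 (H = -3 + 303 = 300)
O = 36 (O = (1 + 5)² = 6² = 36)
(-236 + H) + O = (-236 + 300) + 36 = 64 + 36 = 100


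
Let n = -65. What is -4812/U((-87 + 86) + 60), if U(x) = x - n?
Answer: -1203/31 ≈ -38.806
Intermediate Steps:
U(x) = 65 + x (U(x) = x - 1*(-65) = x + 65 = 65 + x)
-4812/U((-87 + 86) + 60) = -4812/(65 + ((-87 + 86) + 60)) = -4812/(65 + (-1 + 60)) = -4812/(65 + 59) = -4812/124 = -4812*1/124 = -1203/31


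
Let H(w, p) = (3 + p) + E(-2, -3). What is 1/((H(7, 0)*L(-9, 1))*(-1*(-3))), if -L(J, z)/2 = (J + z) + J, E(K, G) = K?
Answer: 1/102 ≈ 0.0098039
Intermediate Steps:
H(w, p) = 1 + p (H(w, p) = (3 + p) - 2 = 1 + p)
L(J, z) = -4*J - 2*z (L(J, z) = -2*((J + z) + J) = -2*(z + 2*J) = -4*J - 2*z)
1/((H(7, 0)*L(-9, 1))*(-1*(-3))) = 1/(((1 + 0)*(-4*(-9) - 2*1))*(-1*(-3))) = 1/((1*(36 - 2))*3) = 1/((1*34)*3) = 1/(34*3) = 1/102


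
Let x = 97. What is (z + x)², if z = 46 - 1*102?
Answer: 1681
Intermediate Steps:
z = -56 (z = 46 - 102 = -56)
(z + x)² = (-56 + 97)² = 41² = 1681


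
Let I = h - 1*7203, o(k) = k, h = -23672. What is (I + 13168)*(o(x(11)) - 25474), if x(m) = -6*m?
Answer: 452236780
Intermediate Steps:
I = -30875 (I = -23672 - 1*7203 = -23672 - 7203 = -30875)
(I + 13168)*(o(x(11)) - 25474) = (-30875 + 13168)*(-6*11 - 25474) = -17707*(-66 - 25474) = -17707*(-25540) = 452236780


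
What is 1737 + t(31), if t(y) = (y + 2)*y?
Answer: 2760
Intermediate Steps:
t(y) = y*(2 + y) (t(y) = (2 + y)*y = y*(2 + y))
1737 + t(31) = 1737 + 31*(2 + 31) = 1737 + 31*33 = 1737 + 1023 = 2760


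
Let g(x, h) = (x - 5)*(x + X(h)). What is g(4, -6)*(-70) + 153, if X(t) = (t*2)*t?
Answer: 5473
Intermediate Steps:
X(t) = 2*t² (X(t) = (2*t)*t = 2*t²)
g(x, h) = (-5 + x)*(x + 2*h²) (g(x, h) = (x - 5)*(x + 2*h²) = (-5 + x)*(x + 2*h²))
g(4, -6)*(-70) + 153 = (4² - 10*(-6)² - 5*4 + 2*4*(-6)²)*(-70) + 153 = (16 - 10*36 - 20 + 2*4*36)*(-70) + 153 = (16 - 360 - 20 + 288)*(-70) + 153 = -76*(-70) + 153 = 5320 + 153 = 5473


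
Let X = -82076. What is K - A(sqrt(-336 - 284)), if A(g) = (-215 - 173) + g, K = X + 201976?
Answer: 120288 - 2*I*sqrt(155) ≈ 1.2029e+5 - 24.9*I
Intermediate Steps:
K = 119900 (K = -82076 + 201976 = 119900)
A(g) = -388 + g
K - A(sqrt(-336 - 284)) = 119900 - (-388 + sqrt(-336 - 284)) = 119900 - (-388 + sqrt(-620)) = 119900 - (-388 + 2*I*sqrt(155)) = 119900 + (388 - 2*I*sqrt(155)) = 120288 - 2*I*sqrt(155)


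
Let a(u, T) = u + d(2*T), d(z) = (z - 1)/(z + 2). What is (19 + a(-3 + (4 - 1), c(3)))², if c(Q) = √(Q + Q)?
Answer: 41263/100 - 609*√6/50 ≈ 382.80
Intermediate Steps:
c(Q) = √2*√Q (c(Q) = √(2*Q) = √2*√Q)
d(z) = (-1 + z)/(2 + z)
a(u, T) = u + (-1 + 2*T)/(2 + 2*T)
(19 + a(-3 + (4 - 1), c(3)))² = (19 + (-½ + √2*√3 + (-3 + (4 - 1))*(1 + √2*√3))/(1 + √2*√3))² = (19 + (-½ + √6 + (-3 + 3)*(1 + √6))/(1 + √6))² = (19 + (-½ + √6 + 0*(1 + √6))/(1 + √6))² = (19 + (-½ + √6 + 0)/(1 + √6))² = (19 + (-½ + √6)/(1 + √6))²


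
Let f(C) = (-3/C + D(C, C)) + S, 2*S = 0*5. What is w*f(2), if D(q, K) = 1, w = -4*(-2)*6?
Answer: -24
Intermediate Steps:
w = 48 (w = 8*6 = 48)
S = 0 (S = (0*5)/2 = (½)*0 = 0)
f(C) = 1 - 3/C (f(C) = (-3/C + 1) + 0 = (1 - 3/C) + 0 = 1 - 3/C)
w*f(2) = 48*((-3 + 2)/2) = 48*((½)*(-1)) = 48*(-½) = -24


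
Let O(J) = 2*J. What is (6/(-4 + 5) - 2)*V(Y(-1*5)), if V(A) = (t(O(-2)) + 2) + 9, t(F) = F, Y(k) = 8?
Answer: 28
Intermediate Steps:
V(A) = 7 (V(A) = (2*(-2) + 2) + 9 = (-4 + 2) + 9 = -2 + 9 = 7)
(6/(-4 + 5) - 2)*V(Y(-1*5)) = (6/(-4 + 5) - 2)*7 = (6/1 - 2)*7 = (1*6 - 2)*7 = (6 - 2)*7 = 4*7 = 28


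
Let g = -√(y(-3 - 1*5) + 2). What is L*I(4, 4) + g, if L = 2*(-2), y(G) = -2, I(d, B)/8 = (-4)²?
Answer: -512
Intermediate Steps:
I(d, B) = 128 (I(d, B) = 8*(-4)² = 8*16 = 128)
g = 0 (g = -√(-2 + 2) = -√0 = -1*0 = 0)
L = -4
L*I(4, 4) + g = -4*128 + 0 = -512 + 0 = -512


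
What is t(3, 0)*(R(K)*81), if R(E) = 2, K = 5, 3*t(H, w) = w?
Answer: 0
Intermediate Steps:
t(H, w) = w/3
t(3, 0)*(R(K)*81) = ((⅓)*0)*(2*81) = 0*162 = 0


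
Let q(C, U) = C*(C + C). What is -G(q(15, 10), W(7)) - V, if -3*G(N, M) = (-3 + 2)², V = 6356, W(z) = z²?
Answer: -19067/3 ≈ -6355.7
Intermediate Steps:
q(C, U) = 2*C² (q(C, U) = C*(2*C) = 2*C²)
G(N, M) = -⅓ (G(N, M) = -(-3 + 2)²/3 = -⅓*(-1)² = -⅓*1 = -⅓)
-G(q(15, 10), W(7)) - V = -1*(-⅓) - 1*6356 = ⅓ - 6356 = -19067/3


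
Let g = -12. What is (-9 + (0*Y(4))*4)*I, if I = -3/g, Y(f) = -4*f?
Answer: -9/4 ≈ -2.2500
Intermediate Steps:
I = 1/4 (I = -3/(-12) = -3*(-1/12) = 1/4 ≈ 0.25000)
(-9 + (0*Y(4))*4)*I = (-9 + (0*(-4*4))*4)*(1/4) = (-9 + (0*(-16))*4)*(1/4) = (-9 + 0*4)*(1/4) = (-9 + 0)*(1/4) = -9*1/4 = -9/4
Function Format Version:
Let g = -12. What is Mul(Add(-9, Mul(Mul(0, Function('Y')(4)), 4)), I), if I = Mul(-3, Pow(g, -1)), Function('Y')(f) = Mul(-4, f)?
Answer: Rational(-9, 4) ≈ -2.2500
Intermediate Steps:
I = Rational(1, 4) (I = Mul(-3, Pow(-12, -1)) = Mul(-3, Rational(-1, 12)) = Rational(1, 4) ≈ 0.25000)
Mul(Add(-9, Mul(Mul(0, Function('Y')(4)), 4)), I) = Mul(Add(-9, Mul(Mul(0, Mul(-4, 4)), 4)), Rational(1, 4)) = Mul(Add(-9, Mul(Mul(0, -16), 4)), Rational(1, 4)) = Mul(Add(-9, Mul(0, 4)), Rational(1, 4)) = Mul(Add(-9, 0), Rational(1, 4)) = Mul(-9, Rational(1, 4)) = Rational(-9, 4)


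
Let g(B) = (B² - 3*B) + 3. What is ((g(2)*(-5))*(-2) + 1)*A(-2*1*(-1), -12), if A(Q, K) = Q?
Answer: 22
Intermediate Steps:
g(B) = 3 + B² - 3*B
((g(2)*(-5))*(-2) + 1)*A(-2*1*(-1), -12) = (((3 + 2² - 3*2)*(-5))*(-2) + 1)*(-2*1*(-1)) = (((3 + 4 - 6)*(-5))*(-2) + 1)*(-2*(-1)) = ((1*(-5))*(-2) + 1)*2 = (-5*(-2) + 1)*2 = (10 + 1)*2 = 11*2 = 22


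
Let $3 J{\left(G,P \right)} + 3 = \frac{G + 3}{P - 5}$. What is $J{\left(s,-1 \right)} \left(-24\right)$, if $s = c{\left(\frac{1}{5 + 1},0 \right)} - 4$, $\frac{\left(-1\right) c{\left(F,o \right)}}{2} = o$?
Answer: $\frac{68}{3} \approx 22.667$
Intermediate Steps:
$c{\left(F,o \right)} = - 2 o$
$s = -4$ ($s = \left(-2\right) 0 - 4 = 0 - 4 = -4$)
$J{\left(G,P \right)} = -1 + \frac{3 + G}{3 \left(-5 + P\right)}$ ($J{\left(G,P \right)} = -1 + \frac{\left(G + 3\right) \frac{1}{P - 5}}{3} = -1 + \frac{\left(3 + G\right) \frac{1}{-5 + P}}{3} = -1 + \frac{\frac{1}{-5 + P} \left(3 + G\right)}{3} = -1 + \frac{3 + G}{3 \left(-5 + P\right)}$)
$J{\left(s,-1 \right)} \left(-24\right) = \frac{6 - -1 + \frac{1}{3} \left(-4\right)}{-5 - 1} \left(-24\right) = \frac{6 + 1 - \frac{4}{3}}{-6} \left(-24\right) = \left(- \frac{1}{6}\right) \frac{17}{3} \left(-24\right) = \left(- \frac{17}{18}\right) \left(-24\right) = \frac{68}{3}$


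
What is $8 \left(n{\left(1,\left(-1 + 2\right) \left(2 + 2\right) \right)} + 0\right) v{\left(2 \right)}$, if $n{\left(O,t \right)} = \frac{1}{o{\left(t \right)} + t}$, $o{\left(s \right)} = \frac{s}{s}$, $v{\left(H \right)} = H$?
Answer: $\frac{16}{5} \approx 3.2$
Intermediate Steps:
$o{\left(s \right)} = 1$
$n{\left(O,t \right)} = \frac{1}{1 + t}$
$8 \left(n{\left(1,\left(-1 + 2\right) \left(2 + 2\right) \right)} + 0\right) v{\left(2 \right)} = 8 \left(\frac{1}{1 + \left(-1 + 2\right) \left(2 + 2\right)} + 0\right) 2 = 8 \left(\frac{1}{1 + 1 \cdot 4} + 0\right) 2 = 8 \left(\frac{1}{1 + 4} + 0\right) 2 = 8 \left(\frac{1}{5} + 0\right) 2 = 8 \cdot \frac{1}{5} \cdot 2 = \frac{8}{5} \cdot 2 = \frac{16}{5}$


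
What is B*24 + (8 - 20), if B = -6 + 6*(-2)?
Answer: -444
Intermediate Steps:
B = -18 (B = -6 - 12 = -18)
B*24 + (8 - 20) = -18*24 + (8 - 20) = -432 - 12 = -444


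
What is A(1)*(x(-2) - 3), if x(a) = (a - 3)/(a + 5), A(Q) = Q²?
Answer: -14/3 ≈ -4.6667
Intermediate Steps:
x(a) = (-3 + a)/(5 + a)
A(1)*(x(-2) - 3) = 1²*((-3 - 2)/(5 - 2) - 3) = 1*(-5/3 - 3) = 1*(-14/3) = -14/3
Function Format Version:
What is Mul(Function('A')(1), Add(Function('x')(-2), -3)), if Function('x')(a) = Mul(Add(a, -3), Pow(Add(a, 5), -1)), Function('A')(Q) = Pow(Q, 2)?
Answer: Rational(-14, 3) ≈ -4.6667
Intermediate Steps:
Function('x')(a) = Mul(Pow(Add(5, a), -1), Add(-3, a)) (Function('x')(a) = Mul(Add(-3, a), Pow(Add(5, a), -1)) = Mul(Pow(Add(5, a), -1), Add(-3, a)))
Mul(Function('A')(1), Add(Function('x')(-2), -3)) = Mul(Pow(1, 2), Add(Mul(Pow(Add(5, -2), -1), Add(-3, -2)), -3)) = Mul(1, Add(Mul(Pow(3, -1), -5), -3)) = Mul(1, Add(Mul(Rational(1, 3), -5), -3)) = Mul(1, Add(Rational(-5, 3), -3)) = Mul(1, Rational(-14, 3)) = Rational(-14, 3)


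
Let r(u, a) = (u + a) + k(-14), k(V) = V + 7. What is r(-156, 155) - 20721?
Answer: -20729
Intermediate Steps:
k(V) = 7 + V
r(u, a) = -7 + a + u (r(u, a) = (u + a) + (7 - 14) = (a + u) - 7 = -7 + a + u)
r(-156, 155) - 20721 = (-7 + 155 - 156) - 20721 = -8 - 20721 = -20729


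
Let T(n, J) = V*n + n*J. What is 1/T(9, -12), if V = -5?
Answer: -1/153 ≈ -0.0065359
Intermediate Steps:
T(n, J) = -5*n + J*n (T(n, J) = -5*n + n*J = -5*n + J*n)
1/T(9, -12) = 1/(9*(-5 - 12)) = 1/(9*(-17)) = 1/(-153) = -1/153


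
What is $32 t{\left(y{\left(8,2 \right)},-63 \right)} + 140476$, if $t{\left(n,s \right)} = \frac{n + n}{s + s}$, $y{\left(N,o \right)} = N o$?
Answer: $\frac{8849476}{63} \approx 1.4047 \cdot 10^{5}$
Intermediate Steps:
$t{\left(n,s \right)} = \frac{n}{s}$ ($t{\left(n,s \right)} = \frac{2 n}{2 s} = 2 n \frac{1}{2 s} = \frac{n}{s}$)
$32 t{\left(y{\left(8,2 \right)},-63 \right)} + 140476 = 32 \frac{8 \cdot 2}{-63} + 140476 = 32 \cdot 16 \left(- \frac{1}{63}\right) + 140476 = 32 \left(- \frac{16}{63}\right) + 140476 = - \frac{512}{63} + 140476 = \frac{8849476}{63}$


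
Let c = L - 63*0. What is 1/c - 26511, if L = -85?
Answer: -2253436/85 ≈ -26511.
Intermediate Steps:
c = -85 (c = -85 - 63*0 = -85 + 0 = -85)
1/c - 26511 = 1/(-85) - 26511 = -1/85 - 26511 = -2253436/85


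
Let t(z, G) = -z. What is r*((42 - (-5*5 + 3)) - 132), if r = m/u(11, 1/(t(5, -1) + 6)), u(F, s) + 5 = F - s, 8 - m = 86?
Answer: 5304/5 ≈ 1060.8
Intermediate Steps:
m = -78 (m = 8 - 1*86 = 8 - 86 = -78)
u(F, s) = -5 + F - s (u(F, s) = -5 + (F - s) = -5 + F - s)
r = -78/5 (r = -78/(-5 + 11 - 1/(-1*5 + 6)) = -78/(-5 + 11 - 1/(-5 + 6)) = -78/(-5 + 11 - 1/1) = -78/(-5 + 11 - 1*1) = -78/(-5 + 11 - 1) = -78/5 ≈ -15.600)
r*((42 - (-5*5 + 3)) - 132) = -78*((42 - (-5*5 + 3)) - 132)/5 = -78*((42 - (-25 + 3)) - 132)/5 = -78*((42 - 1*(-22)) - 132)/5 = -78*((42 + 22) - 132)/5 = -78*(64 - 132)/5 = -78/5*(-68) = 5304/5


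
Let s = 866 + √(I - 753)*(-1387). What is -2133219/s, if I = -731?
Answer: -307894609/475937192 - 986258251*I*√371/475937192 ≈ -0.64692 - 39.914*I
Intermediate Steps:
s = 866 - 2774*I*√371 (s = 866 + √(-731 - 753)*(-1387) = 866 + √(-1484)*(-1387) = 866 + (2*I*√371)*(-1387) = 866 - 2774*I*√371 ≈ 866.0 - 53431.0*I)
-2133219/s = -2133219/(866 - 2774*I*√371)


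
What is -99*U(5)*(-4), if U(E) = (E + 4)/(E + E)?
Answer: 1782/5 ≈ 356.40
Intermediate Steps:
U(E) = (4 + E)/(2*E) (U(E) = (4 + E)/((2*E)) = (4 + E)*(1/(2*E)) = (4 + E)/(2*E))
-99*U(5)*(-4) = -99*(4 + 5)/(2*5)*(-4) = -99*9/(2*5)*(-4) = -99*9/10*(-4) = -891/10*(-4) = 1782/5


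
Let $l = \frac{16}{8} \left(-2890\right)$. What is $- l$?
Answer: $5780$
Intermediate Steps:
$l = -5780$ ($l = 16 \cdot \frac{1}{8} \left(-2890\right) = 2 \left(-2890\right) = -5780$)
$- l = \left(-1\right) \left(-5780\right) = 5780$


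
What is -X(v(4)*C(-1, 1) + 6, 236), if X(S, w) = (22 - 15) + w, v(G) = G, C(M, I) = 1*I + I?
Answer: -243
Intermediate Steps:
C(M, I) = 2*I (C(M, I) = I + I = 2*I)
X(S, w) = 7 + w
-X(v(4)*C(-1, 1) + 6, 236) = -(7 + 236) = -1*243 = -243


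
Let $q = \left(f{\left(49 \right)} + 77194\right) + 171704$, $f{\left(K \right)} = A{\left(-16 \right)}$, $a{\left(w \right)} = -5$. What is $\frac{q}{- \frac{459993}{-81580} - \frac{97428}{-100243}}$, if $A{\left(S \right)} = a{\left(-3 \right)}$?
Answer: $\frac{2035403133898420}{54059254539} \approx 37651.0$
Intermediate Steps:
$A{\left(S \right)} = -5$
$f{\left(K \right)} = -5$
$q = 248893$ ($q = \left(-5 + 77194\right) + 171704 = 77189 + 171704 = 248893$)
$\frac{q}{- \frac{459993}{-81580} - \frac{97428}{-100243}} = \frac{248893}{- \frac{459993}{-81580} - \frac{97428}{-100243}} = \frac{248893}{\left(-459993\right) \left(- \frac{1}{81580}\right) - - \frac{97428}{100243}} = \frac{248893}{\frac{459993}{81580} + \frac{97428}{100243}} = \frac{248893}{\frac{54059254539}{8177823940}} = 248893 \cdot \frac{8177823940}{54059254539} = \frac{2035403133898420}{54059254539}$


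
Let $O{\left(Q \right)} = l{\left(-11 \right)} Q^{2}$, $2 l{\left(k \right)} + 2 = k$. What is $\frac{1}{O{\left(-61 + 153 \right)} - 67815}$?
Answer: $- \frac{1}{122831} \approx -8.1413 \cdot 10^{-6}$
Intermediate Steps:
$l{\left(k \right)} = -1 + \frac{k}{2}$
$O{\left(Q \right)} = - \frac{13 Q^{2}}{2}$ ($O{\left(Q \right)} = \left(-1 + \frac{1}{2} \left(-11\right)\right) Q^{2} = \left(-1 - \frac{11}{2}\right) Q^{2} = - \frac{13 Q^{2}}{2}$)
$\frac{1}{O{\left(-61 + 153 \right)} - 67815} = \frac{1}{- \frac{13 \left(-61 + 153\right)^{2}}{2} - 67815} = \frac{1}{- \frac{13 \cdot 92^{2}}{2} - 67815} = \frac{1}{\left(- \frac{13}{2}\right) 8464 - 67815} = \frac{1}{-55016 - 67815} = \frac{1}{-122831} = - \frac{1}{122831}$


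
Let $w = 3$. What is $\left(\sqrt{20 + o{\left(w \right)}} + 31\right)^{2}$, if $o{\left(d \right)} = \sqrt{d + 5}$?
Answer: $\left(31 + \sqrt{2} \sqrt{10 + \sqrt{2}}\right)^{2} \approx 1280.1$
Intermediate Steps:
$o{\left(d \right)} = \sqrt{5 + d}$
$\left(\sqrt{20 + o{\left(w \right)}} + 31\right)^{2} = \left(\sqrt{20 + \sqrt{5 + 3}} + 31\right)^{2} = \left(\sqrt{20 + \sqrt{8}} + 31\right)^{2} = \left(\sqrt{20 + 2 \sqrt{2}} + 31\right)^{2} = \left(31 + \sqrt{20 + 2 \sqrt{2}}\right)^{2}$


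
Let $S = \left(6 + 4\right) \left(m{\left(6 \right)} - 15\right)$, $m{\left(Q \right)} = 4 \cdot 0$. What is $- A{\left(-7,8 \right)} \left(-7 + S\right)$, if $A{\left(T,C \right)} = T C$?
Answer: $-8792$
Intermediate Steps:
$m{\left(Q \right)} = 0$
$A{\left(T,C \right)} = C T$
$S = -150$ ($S = \left(6 + 4\right) \left(0 - 15\right) = 10 \left(-15\right) = -150$)
$- A{\left(-7,8 \right)} \left(-7 + S\right) = - 8 \left(-7\right) \left(-7 - 150\right) = - \left(-56\right) \left(-157\right) = \left(-1\right) 8792 = -8792$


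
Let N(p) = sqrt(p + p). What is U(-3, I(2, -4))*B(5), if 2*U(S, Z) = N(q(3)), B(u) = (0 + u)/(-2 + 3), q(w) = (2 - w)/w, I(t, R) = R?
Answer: 5*I*sqrt(6)/6 ≈ 2.0412*I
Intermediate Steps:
q(w) = (2 - w)/w
B(u) = u (B(u) = u/1 = u*1 = u)
N(p) = sqrt(2)*sqrt(p) (N(p) = sqrt(2*p) = sqrt(2)*sqrt(p))
U(S, Z) = I*sqrt(6)/6 (U(S, Z) = (sqrt(2)*sqrt((2 - 1*3)/3))/2 = (sqrt(2)*sqrt((2 - 3)/3))/2 = (sqrt(2)*sqrt((1/3)*(-1)))/2 = (sqrt(2)*sqrt(-1/3))/2 = (sqrt(2)*(I*sqrt(3)/3))/2 = (I*sqrt(6)/3)/2 = I*sqrt(6)/6)
U(-3, I(2, -4))*B(5) = (I*sqrt(6)/6)*5 = 5*I*sqrt(6)/6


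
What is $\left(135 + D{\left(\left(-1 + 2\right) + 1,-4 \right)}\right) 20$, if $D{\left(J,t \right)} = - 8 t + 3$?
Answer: $3400$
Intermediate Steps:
$D{\left(J,t \right)} = 3 - 8 t$
$\left(135 + D{\left(\left(-1 + 2\right) + 1,-4 \right)}\right) 20 = \left(135 + \left(3 - -32\right)\right) 20 = \left(135 + \left(3 + 32\right)\right) 20 = \left(135 + 35\right) 20 = 170 \cdot 20 = 3400$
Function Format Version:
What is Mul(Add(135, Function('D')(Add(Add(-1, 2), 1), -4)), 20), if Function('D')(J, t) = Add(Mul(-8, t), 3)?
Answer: 3400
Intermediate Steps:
Function('D')(J, t) = Add(3, Mul(-8, t))
Mul(Add(135, Function('D')(Add(Add(-1, 2), 1), -4)), 20) = Mul(Add(135, Add(3, Mul(-8, -4))), 20) = Mul(Add(135, Add(3, 32)), 20) = Mul(Add(135, 35), 20) = Mul(170, 20) = 3400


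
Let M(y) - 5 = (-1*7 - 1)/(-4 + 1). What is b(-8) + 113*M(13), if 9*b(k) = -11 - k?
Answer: 866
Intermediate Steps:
M(y) = 23/3 (M(y) = 5 + (-1*7 - 1)/(-4 + 1) = 5 + (-7 - 1)/(-3) = 5 - 8*(-⅓) = 5 + 8/3 = 23/3)
b(k) = -11/9 - k/9 (b(k) = (-11 - k)/9 = -11/9 - k/9)
b(-8) + 113*M(13) = (-11/9 - ⅑*(-8)) + 113*(23/3) = (-11/9 + 8/9) + 2599/3 = -⅓ + 2599/3 = 866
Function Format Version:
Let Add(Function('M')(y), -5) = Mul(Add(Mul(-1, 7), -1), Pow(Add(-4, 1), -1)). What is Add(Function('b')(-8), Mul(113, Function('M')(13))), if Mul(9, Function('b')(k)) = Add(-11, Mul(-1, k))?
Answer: 866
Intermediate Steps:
Function('M')(y) = Rational(23, 3) (Function('M')(y) = Add(5, Mul(Add(Mul(-1, 7), -1), Pow(Add(-4, 1), -1))) = Add(5, Mul(Add(-7, -1), Pow(-3, -1))) = Add(5, Mul(-8, Rational(-1, 3))) = Add(5, Rational(8, 3)) = Rational(23, 3))
Function('b')(k) = Add(Rational(-11, 9), Mul(Rational(-1, 9), k)) (Function('b')(k) = Mul(Rational(1, 9), Add(-11, Mul(-1, k))) = Add(Rational(-11, 9), Mul(Rational(-1, 9), k)))
Add(Function('b')(-8), Mul(113, Function('M')(13))) = Add(Add(Rational(-11, 9), Mul(Rational(-1, 9), -8)), Mul(113, Rational(23, 3))) = Add(Add(Rational(-11, 9), Rational(8, 9)), Rational(2599, 3)) = Add(Rational(-1, 3), Rational(2599, 3)) = 866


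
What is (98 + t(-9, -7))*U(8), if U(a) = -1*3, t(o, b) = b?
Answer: -273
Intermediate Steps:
U(a) = -3
(98 + t(-9, -7))*U(8) = (98 - 7)*(-3) = 91*(-3) = -273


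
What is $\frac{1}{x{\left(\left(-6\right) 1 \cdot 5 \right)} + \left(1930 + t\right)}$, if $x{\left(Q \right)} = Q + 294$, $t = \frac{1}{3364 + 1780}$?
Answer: $\frac{5144}{11285937} \approx 0.00045579$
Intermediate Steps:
$t = \frac{1}{5144} \approx 0.0001944$
$x{\left(Q \right)} = 294 + Q$
$\frac{1}{x{\left(\left(-6\right) 1 \cdot 5 \right)} + \left(1930 + t\right)} = \frac{1}{\left(294 + \left(-6\right) 1 \cdot 5\right) + \left(1930 + \frac{1}{5144}\right)} = \frac{1}{\left(294 - 30\right) + \frac{9927921}{5144}} = \frac{1}{264 + \frac{9927921}{5144}} = \frac{1}{\frac{11285937}{5144}} = \frac{5144}{11285937}$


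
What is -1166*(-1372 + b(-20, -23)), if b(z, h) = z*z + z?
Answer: 1156672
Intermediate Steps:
b(z, h) = z + z² (b(z, h) = z² + z = z + z²)
-1166*(-1372 + b(-20, -23)) = -1166*(-1372 - 20*(1 - 20)) = -1166*(-1372 - 20*(-19)) = -1166*(-1372 + 380) = -1166*(-992) = 1156672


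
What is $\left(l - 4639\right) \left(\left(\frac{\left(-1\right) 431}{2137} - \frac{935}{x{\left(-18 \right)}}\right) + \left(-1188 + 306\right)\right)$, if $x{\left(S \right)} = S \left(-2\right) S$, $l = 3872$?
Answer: $\frac{935474330375}{1384776} \approx 6.7554 \cdot 10^{5}$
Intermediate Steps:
$x{\left(S \right)} = - 2 S^{2}$ ($x{\left(S \right)} = - 2 S S = - 2 S^{2}$)
$\left(l - 4639\right) \left(\left(\frac{\left(-1\right) 431}{2137} - \frac{935}{x{\left(-18 \right)}}\right) + \left(-1188 + 306\right)\right) = \left(3872 - 4639\right) \left(\left(\frac{\left(-1\right) 431}{2137} - \frac{935}{\left(-2\right) \left(-18\right)^{2}}\right) + \left(-1188 + 306\right)\right) = - 767 \left(\left(\left(-431\right) \frac{1}{2137} - \frac{935}{\left(-2\right) 324}\right) - 882\right) = - 767 \left(\left(- \frac{431}{2137} - \frac{935}{-648}\right) - 882\right) = - 767 \left(\left(- \frac{431}{2137} - - \frac{935}{648}\right) - 882\right) = - 767 \left(\left(- \frac{431}{2137} + \frac{935}{648}\right) - 882\right) = - 767 \left(\frac{1718807}{1384776} - 882\right) = \left(-767\right) \left(- \frac{1219653625}{1384776}\right) = \frac{935474330375}{1384776}$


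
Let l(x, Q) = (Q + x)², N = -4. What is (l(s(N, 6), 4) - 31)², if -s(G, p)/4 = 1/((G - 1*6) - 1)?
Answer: 2093809/14641 ≈ 143.01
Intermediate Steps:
s(G, p) = -4/(-7 + G) (s(G, p) = -4/((G - 1*6) - 1) = -4/((G - 6) - 1) = -4/((-6 + G) - 1) = -4/(-7 + G))
(l(s(N, 6), 4) - 31)² = ((4 - 4/(-7 - 4))² - 31)² = ((4 - 4/(-11))² - 31)² = ((4 - 4*(-1/11))² - 31)² = ((4 + 4/11)² - 31)² = ((48/11)² - 31)² = (2304/121 - 31)² = (-1447/121)² = 2093809/14641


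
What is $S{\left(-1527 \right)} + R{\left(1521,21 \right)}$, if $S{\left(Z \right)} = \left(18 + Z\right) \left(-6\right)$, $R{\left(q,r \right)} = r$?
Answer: $9075$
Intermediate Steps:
$S{\left(Z \right)} = -108 - 6 Z$
$S{\left(-1527 \right)} + R{\left(1521,21 \right)} = \left(-108 - -9162\right) + 21 = \left(-108 + 9162\right) + 21 = 9054 + 21 = 9075$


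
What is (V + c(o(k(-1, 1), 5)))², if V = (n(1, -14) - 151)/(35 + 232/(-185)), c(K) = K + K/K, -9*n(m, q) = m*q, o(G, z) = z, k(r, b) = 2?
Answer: 7796360209/3156978969 ≈ 2.4696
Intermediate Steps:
n(m, q) = -m*q/9
c(K) = 1 + K (c(K) = K + 1 = 1 + K)
V = -248825/56187 (V = (-⅑*1*(-14) - 151)/(35 + 232/(-185)) = (14/9 - 151)/(35 + 232*(-1/185)) = -1345/(9*(35 - 232/185)) = -1345/(9*6243/185) = -1345/9*185/6243 = -248825/56187 ≈ -4.4285)
(V + c(o(k(-1, 1), 5)))² = (-248825/56187 + (1 + 5))² = (-248825/56187 + 6)² = (88297/56187)² = 7796360209/3156978969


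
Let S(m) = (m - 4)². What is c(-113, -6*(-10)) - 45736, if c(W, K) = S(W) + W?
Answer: -32160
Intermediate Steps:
S(m) = (-4 + m)²
c(W, K) = W + (-4 + W)² (c(W, K) = (-4 + W)² + W = W + (-4 + W)²)
c(-113, -6*(-10)) - 45736 = (-113 + (-4 - 113)²) - 45736 = (-113 + (-117)²) - 45736 = (-113 + 13689) - 45736 = 13576 - 45736 = -32160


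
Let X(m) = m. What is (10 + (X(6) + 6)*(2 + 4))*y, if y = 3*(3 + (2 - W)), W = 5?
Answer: 0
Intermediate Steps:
y = 0 (y = 3*(3 + (2 - 1*5)) = 3*(3 + (2 - 5)) = 3*(3 - 3) = 3*0 = 0)
(10 + (X(6) + 6)*(2 + 4))*y = (10 + (6 + 6)*(2 + 4))*0 = (10 + 12*6)*0 = (10 + 72)*0 = 82*0 = 0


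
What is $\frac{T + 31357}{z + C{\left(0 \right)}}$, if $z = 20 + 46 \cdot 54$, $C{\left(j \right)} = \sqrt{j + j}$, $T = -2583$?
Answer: $\frac{14387}{1252} \approx 11.491$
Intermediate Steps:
$C{\left(j \right)} = \sqrt{2} \sqrt{j}$ ($C{\left(j \right)} = \sqrt{2 j} = \sqrt{2} \sqrt{j}$)
$z = 2504$ ($z = 20 + 2484 = 2504$)
$\frac{T + 31357}{z + C{\left(0 \right)}} = \frac{-2583 + 31357}{2504 + \sqrt{2} \sqrt{0}} = \frac{28774}{2504 + \sqrt{2} \cdot 0} = \frac{28774}{2504 + 0} = \frac{28774}{2504} = 28774 \cdot \frac{1}{2504} = \frac{14387}{1252}$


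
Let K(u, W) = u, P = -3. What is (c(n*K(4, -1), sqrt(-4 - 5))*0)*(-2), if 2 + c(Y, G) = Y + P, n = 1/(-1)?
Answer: 0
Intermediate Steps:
n = -1
c(Y, G) = -5 + Y (c(Y, G) = -2 + (Y - 3) = -2 + (-3 + Y) = -5 + Y)
(c(n*K(4, -1), sqrt(-4 - 5))*0)*(-2) = ((-5 - 1*4)*0)*(-2) = ((-5 - 4)*0)*(-2) = -9*0*(-2) = 0*(-2) = 0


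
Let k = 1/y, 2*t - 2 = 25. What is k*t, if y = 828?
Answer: 3/184 ≈ 0.016304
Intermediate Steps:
t = 27/2 (t = 1 + (½)*25 = 1 + 25/2 = 27/2 ≈ 13.500)
k = 1/828 ≈ 0.0012077
k*t = (1/828)*(27/2) = 3/184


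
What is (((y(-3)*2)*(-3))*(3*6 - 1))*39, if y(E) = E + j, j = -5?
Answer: 31824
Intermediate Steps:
y(E) = -5 + E (y(E) = E - 5 = -5 + E)
(((y(-3)*2)*(-3))*(3*6 - 1))*39 = ((((-5 - 3)*2)*(-3))*(3*6 - 1))*39 = ((-8*2*(-3))*(18 - 1))*39 = (-16*(-3)*17)*39 = (48*17)*39 = 816*39 = 31824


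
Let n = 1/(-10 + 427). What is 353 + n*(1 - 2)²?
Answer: 147202/417 ≈ 353.00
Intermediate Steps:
n = 1/417 ≈ 0.0023981
353 + n*(1 - 2)² = 353 + (1 - 2)²/417 = 353 + (1/417)*(-1)² = 353 + (1/417)*1 = 353 + 1/417 = 147202/417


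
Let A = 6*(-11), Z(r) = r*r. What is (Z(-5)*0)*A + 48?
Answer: 48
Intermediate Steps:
Z(r) = r²
A = -66
(Z(-5)*0)*A + 48 = ((-5)²*0)*(-66) + 48 = (25*0)*(-66) + 48 = 0*(-66) + 48 = 0 + 48 = 48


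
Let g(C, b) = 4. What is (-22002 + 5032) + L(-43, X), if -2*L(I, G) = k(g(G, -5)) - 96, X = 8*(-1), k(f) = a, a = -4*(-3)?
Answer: -16928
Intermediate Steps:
a = 12
k(f) = 12
X = -8
L(I, G) = 42 (L(I, G) = -(12 - 96)/2 = -1/2*(-84) = 42)
(-22002 + 5032) + L(-43, X) = (-22002 + 5032) + 42 = -16970 + 42 = -16928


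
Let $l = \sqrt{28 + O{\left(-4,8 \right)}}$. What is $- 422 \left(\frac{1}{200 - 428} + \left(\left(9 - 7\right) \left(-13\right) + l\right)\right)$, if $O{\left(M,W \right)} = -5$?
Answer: $\frac{1251019}{114} - 422 \sqrt{23} \approx 8950.0$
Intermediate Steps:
$l = \sqrt{23}$ ($l = \sqrt{28 - 5} = \sqrt{23} \approx 4.7958$)
$- 422 \left(\frac{1}{200 - 428} + \left(\left(9 - 7\right) \left(-13\right) + l\right)\right) = - 422 \left(\frac{1}{200 - 428} + \left(\left(9 - 7\right) \left(-13\right) + \sqrt{23}\right)\right) = - 422 \left(\frac{1}{-228} + \left(\left(9 - 7\right) \left(-13\right) + \sqrt{23}\right)\right) = - 422 \left(- \frac{1}{228} + \left(2 \left(-13\right) + \sqrt{23}\right)\right) = - 422 \left(- \frac{1}{228} - \left(26 - \sqrt{23}\right)\right) = - 422 \left(- \frac{5929}{228} + \sqrt{23}\right) = \frac{1251019}{114} - 422 \sqrt{23}$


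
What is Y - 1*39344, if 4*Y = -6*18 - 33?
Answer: -157517/4 ≈ -39379.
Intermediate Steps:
Y = -141/4 (Y = (-6*18 - 33)/4 = (-108 - 33)/4 = (¼)*(-141) = -141/4 ≈ -35.250)
Y - 1*39344 = -141/4 - 1*39344 = -141/4 - 39344 = -157517/4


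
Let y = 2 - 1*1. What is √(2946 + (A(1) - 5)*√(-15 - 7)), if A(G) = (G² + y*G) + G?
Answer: √(2946 - 2*I*√22) ≈ 54.277 - 0.08641*I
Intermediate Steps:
y = 1 (y = 2 - 1 = 1)
A(G) = G² + 2*G (A(G) = (G² + 1*G) + G = (G² + G) + G = (G + G²) + G = G² + 2*G)
√(2946 + (A(1) - 5)*√(-15 - 7)) = √(2946 + (1*(2 + 1) - 5)*√(-15 - 7)) = √(2946 + (1*3 - 5)*√(-22)) = √(2946 + (3 - 5)*(I*√22)) = √(2946 - 2*I*√22)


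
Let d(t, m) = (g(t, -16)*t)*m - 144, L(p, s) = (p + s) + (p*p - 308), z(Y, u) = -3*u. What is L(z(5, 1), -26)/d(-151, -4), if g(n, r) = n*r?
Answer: -41/182390 ≈ -0.00022479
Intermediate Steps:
L(p, s) = -308 + p + s + p² (L(p, s) = (p + s) + (p² - 308) = (p + s) + (-308 + p²) = -308 + p + s + p²)
d(t, m) = -144 - 16*m*t² (d(t, m) = ((t*(-16))*t)*m - 144 = ((-16*t)*t)*m - 144 = (-16*t²)*m - 144 = -16*m*t² - 144 = -144 - 16*m*t²)
L(z(5, 1), -26)/d(-151, -4) = (-308 - 3*1 - 26 + (-3*1)²)/(-144 - 16*(-4)*(-151)²) = (-308 - 3 - 26 + (-3)²)/(-144 - 16*(-4)*22801) = (-308 - 3 - 26 + 9)/(-144 + 1459264) = -328/1459120 = -328*1/1459120 = -41/182390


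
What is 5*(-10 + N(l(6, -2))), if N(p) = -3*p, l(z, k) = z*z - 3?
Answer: -545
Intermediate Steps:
l(z, k) = -3 + z² (l(z, k) = z² - 3 = -3 + z²)
5*(-10 + N(l(6, -2))) = 5*(-10 - 3*(-3 + 6²)) = 5*(-10 - 3*(-3 + 36)) = 5*(-10 - 3*33) = 5*(-10 - 99) = 5*(-109) = -545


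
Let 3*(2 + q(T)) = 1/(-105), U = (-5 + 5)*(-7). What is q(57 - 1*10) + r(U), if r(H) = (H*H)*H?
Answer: -631/315 ≈ -2.0032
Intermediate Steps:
U = 0 (U = 0*(-7) = 0)
q(T) = -631/315 (q(T) = -2 + (⅓)/(-105) = -2 + (⅓)*(-1/105) = -2 - 1/315 = -631/315)
r(H) = H³ (r(H) = H²*H = H³)
q(57 - 1*10) + r(U) = -631/315 + 0³ = -631/315 + 0 = -631/315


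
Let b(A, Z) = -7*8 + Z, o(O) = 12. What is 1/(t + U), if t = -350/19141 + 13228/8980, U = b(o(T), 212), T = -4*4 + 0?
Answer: 42971545/6766074557 ≈ 0.0063510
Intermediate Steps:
T = -16 (T = -16 + 0 = -16)
b(A, Z) = -56 + Z
U = 156 (U = -56 + 212 = 156)
t = 62513537/42971545 (t = -350*1/19141 + 13228*(1/8980) = -350/19141 + 3307/2245 = 62513537/42971545 ≈ 1.4548)
1/(t + U) = 1/(62513537/42971545 + 156) = 1/(6766074557/42971545) = 42971545/6766074557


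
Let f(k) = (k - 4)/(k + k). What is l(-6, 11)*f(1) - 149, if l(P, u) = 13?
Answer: -337/2 ≈ -168.50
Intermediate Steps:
f(k) = (-4 + k)/(2*k) (f(k) = (-4 + k)/((2*k)) = (-4 + k)*(1/(2*k)) = (-4 + k)/(2*k))
l(-6, 11)*f(1) - 149 = 13*((½)*(-4 + 1)/1) - 149 = 13*((½)*1*(-3)) - 149 = 13*(-3/2) - 149 = -39/2 - 149 = -337/2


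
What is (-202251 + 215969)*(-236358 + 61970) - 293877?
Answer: -2392548461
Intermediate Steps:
(-202251 + 215969)*(-236358 + 61970) - 293877 = 13718*(-174388) - 293877 = -2392254584 - 293877 = -2392548461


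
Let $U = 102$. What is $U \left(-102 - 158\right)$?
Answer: $-26520$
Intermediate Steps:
$U \left(-102 - 158\right) = 102 \left(-102 - 158\right) = 102 \left(-260\right) = -26520$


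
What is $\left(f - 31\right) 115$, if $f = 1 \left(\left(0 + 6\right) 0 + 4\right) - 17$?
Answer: $-5060$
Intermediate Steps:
$f = -13$ ($f = 1 \left(6 \cdot 0 + 4\right) - 17 = 1 \left(0 + 4\right) - 17 = 1 \cdot 4 - 17 = 4 - 17 = -13$)
$\left(f - 31\right) 115 = \left(-13 - 31\right) 115 = \left(-44\right) 115 = -5060$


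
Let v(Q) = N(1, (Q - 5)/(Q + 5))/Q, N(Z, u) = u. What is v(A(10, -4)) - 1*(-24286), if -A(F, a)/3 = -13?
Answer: 20837405/858 ≈ 24286.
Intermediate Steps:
A(F, a) = 39 (A(F, a) = -3*(-13) = 39)
v(Q) = (-5 + Q)/(Q*(5 + Q)) (v(Q) = ((Q - 5)/(Q + 5))/Q = ((-5 + Q)/(5 + Q))/Q = (-5 + Q)/(Q*(5 + Q)))
v(A(10, -4)) - 1*(-24286) = (-5 + 39)/(39*(5 + 39)) - 1*(-24286) = (1/39)*34/44 + 24286 = (1/39)*(1/44)*34 + 24286 = 17/858 + 24286 = 20837405/858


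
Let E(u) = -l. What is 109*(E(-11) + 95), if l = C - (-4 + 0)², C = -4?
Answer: 12535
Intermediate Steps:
l = -20 (l = -4 - (-4 + 0)² = -4 - 1*(-4)² = -4 - 1*16 = -4 - 16 = -20)
E(u) = 20 (E(u) = -1*(-20) = 20)
109*(E(-11) + 95) = 109*(20 + 95) = 109*115 = 12535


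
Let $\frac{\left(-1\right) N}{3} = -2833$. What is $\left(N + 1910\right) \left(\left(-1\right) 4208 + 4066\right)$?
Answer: $-1478078$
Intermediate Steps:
$N = 8499$ ($N = \left(-3\right) \left(-2833\right) = 8499$)
$\left(N + 1910\right) \left(\left(-1\right) 4208 + 4066\right) = \left(8499 + 1910\right) \left(\left(-1\right) 4208 + 4066\right) = 10409 \left(-4208 + 4066\right) = 10409 \left(-142\right) = -1478078$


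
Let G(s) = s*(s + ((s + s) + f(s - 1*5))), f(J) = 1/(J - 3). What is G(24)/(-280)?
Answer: -3459/560 ≈ -6.1768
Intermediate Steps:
f(J) = 1/(-3 + J)
G(s) = s*(1/(-8 + s) + 3*s) (G(s) = s*(s + ((s + s) + 1/(-3 + (s - 1*5)))) = s*(s + (2*s + 1/(-3 + (s - 5)))) = s*(s + (2*s + 1/(-3 + (-5 + s)))) = s*(s + (2*s + 1/(-8 + s))) = s*(s + (1/(-8 + s) + 2*s)) = s*(1/(-8 + s) + 3*s))
G(24)/(-280) = (24*(1 + 3*24*(-8 + 24))/(-8 + 24))/(-280) = (24*(1 + 3*24*16)/16)*(-1/280) = (24*(1/16)*(1 + 1152))*(-1/280) = (24*(1/16)*1153)*(-1/280) = (3459/2)*(-1/280) = -3459/560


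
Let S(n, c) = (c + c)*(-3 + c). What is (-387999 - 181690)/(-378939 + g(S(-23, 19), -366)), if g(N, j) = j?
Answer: 569689/379305 ≈ 1.5019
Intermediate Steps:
S(n, c) = 2*c*(-3 + c) (S(n, c) = (2*c)*(-3 + c) = 2*c*(-3 + c))
(-387999 - 181690)/(-378939 + g(S(-23, 19), -366)) = (-387999 - 181690)/(-378939 - 366) = -569689/(-379305) = -569689*(-1/379305) = 569689/379305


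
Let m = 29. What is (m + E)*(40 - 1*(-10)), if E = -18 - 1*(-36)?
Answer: 2350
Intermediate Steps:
E = 18 (E = -18 + 36 = 18)
(m + E)*(40 - 1*(-10)) = (29 + 18)*(40 - 1*(-10)) = 47*(40 + 10) = 47*50 = 2350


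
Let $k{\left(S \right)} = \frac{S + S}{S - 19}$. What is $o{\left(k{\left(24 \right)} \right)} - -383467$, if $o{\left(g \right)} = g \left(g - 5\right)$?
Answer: $\frac{9587779}{25} \approx 3.8351 \cdot 10^{5}$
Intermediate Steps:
$k{\left(S \right)} = \frac{2 S}{-19 + S}$
$o{\left(g \right)} = g \left(-5 + g\right)$
$o{\left(k{\left(24 \right)} \right)} - -383467 = 2 \cdot 24 \frac{1}{-19 + 24} \left(-5 + 2 \cdot 24 \frac{1}{-19 + 24}\right) - -383467 = 2 \cdot 24 \cdot \frac{1}{5} \left(-5 + 2 \cdot 24 \cdot \frac{1}{5}\right) + 383467 = \frac{48 \left(-5 + \frac{48}{5}\right)}{5} + 383467 = \frac{48}{5} \cdot \frac{23}{5} + 383467 = \frac{1104}{25} + 383467 = \frac{9587779}{25}$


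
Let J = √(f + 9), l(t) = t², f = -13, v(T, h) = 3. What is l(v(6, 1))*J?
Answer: 18*I ≈ 18.0*I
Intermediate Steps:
J = 2*I (J = √(-13 + 9) = √(-4) = 2*I ≈ 2.0*I)
l(v(6, 1))*J = 3²*(2*I) = 9*(2*I) = 18*I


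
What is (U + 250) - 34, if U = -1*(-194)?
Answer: 410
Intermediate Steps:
U = 194
(U + 250) - 34 = (194 + 250) - 34 = 444 - 34 = 410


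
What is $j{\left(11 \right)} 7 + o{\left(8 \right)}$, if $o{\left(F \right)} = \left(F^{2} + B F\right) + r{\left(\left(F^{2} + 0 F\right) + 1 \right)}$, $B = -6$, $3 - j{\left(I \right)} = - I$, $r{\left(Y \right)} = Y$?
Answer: $179$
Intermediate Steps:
$j{\left(I \right)} = 3 + I$ ($j{\left(I \right)} = 3 - - I = 3 + I$)
$o{\left(F \right)} = 1 - 6 F + 2 F^{2}$ ($o{\left(F \right)} = \left(F^{2} - 6 F\right) + \left(\left(F^{2} + 0 F\right) + 1\right) = \left(F^{2} - 6 F\right) + \left(\left(F^{2} + 0\right) + 1\right) = \left(F^{2} - 6 F\right) + \left(F^{2} + 1\right) = \left(F^{2} - 6 F\right) + \left(1 + F^{2}\right) = 1 - 6 F + 2 F^{2}$)
$j{\left(11 \right)} 7 + o{\left(8 \right)} = \left(3 + 11\right) 7 + \left(1 - 48 + 2 \cdot 8^{2}\right) = 14 \cdot 7 + \left(1 - 48 + 2 \cdot 64\right) = 98 + \left(1 - 48 + 128\right) = 98 + 81 = 179$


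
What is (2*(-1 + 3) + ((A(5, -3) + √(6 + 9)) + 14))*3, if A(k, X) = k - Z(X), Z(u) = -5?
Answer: 84 + 3*√15 ≈ 95.619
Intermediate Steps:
A(k, X) = 5 + k (A(k, X) = k - 1*(-5) = k + 5 = 5 + k)
(2*(-1 + 3) + ((A(5, -3) + √(6 + 9)) + 14))*3 = (2*(-1 + 3) + (((5 + 5) + √(6 + 9)) + 14))*3 = (2*2 + ((10 + √15) + 14))*3 = (4 + (24 + √15))*3 = (28 + √15)*3 = 84 + 3*√15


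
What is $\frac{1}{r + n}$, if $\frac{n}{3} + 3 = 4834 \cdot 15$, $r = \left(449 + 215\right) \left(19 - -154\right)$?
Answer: $\frac{1}{332393} \approx 3.0085 \cdot 10^{-6}$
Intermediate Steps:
$r = 114872$ ($r = 664 \left(19 + 154\right) = 664 \cdot 173 = 114872$)
$n = 217521$ ($n = -9 + 3 \cdot 4834 \cdot 15 = -9 + 3 \cdot 72510 = -9 + 217530 = 217521$)
$\frac{1}{r + n} = \frac{1}{114872 + 217521} = \frac{1}{332393}$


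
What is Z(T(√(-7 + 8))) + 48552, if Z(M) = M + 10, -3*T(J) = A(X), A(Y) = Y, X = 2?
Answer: 145684/3 ≈ 48561.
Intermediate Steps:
T(J) = -⅔ (T(J) = -⅓*2 = -⅔)
Z(M) = 10 + M
Z(T(√(-7 + 8))) + 48552 = (10 - ⅔) + 48552 = 28/3 + 48552 = 145684/3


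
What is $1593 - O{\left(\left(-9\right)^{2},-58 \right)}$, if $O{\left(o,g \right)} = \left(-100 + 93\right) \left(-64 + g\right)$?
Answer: $739$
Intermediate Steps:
$O{\left(o,g \right)} = 448 - 7 g$ ($O{\left(o,g \right)} = - 7 \left(-64 + g\right) = 448 - 7 g$)
$1593 - O{\left(\left(-9\right)^{2},-58 \right)} = 1593 - \left(448 - -406\right) = 1593 - \left(448 + 406\right) = 1593 - 854 = 739$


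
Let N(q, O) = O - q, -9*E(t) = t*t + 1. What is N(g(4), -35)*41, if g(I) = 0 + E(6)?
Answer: -11398/9 ≈ -1266.4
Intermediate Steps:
E(t) = -1/9 - t**2/9 (E(t) = -(t*t + 1)/9 = -(t**2 + 1)/9 = -(1 + t**2)/9 = -1/9 - t**2/9)
g(I) = -37/9 (g(I) = 0 + (-1/9 - 1/9*6**2) = 0 + (-1/9 - 1/9*36) = 0 + (-1/9 - 4) = 0 - 37/9 = -37/9)
N(g(4), -35)*41 = (-35 - 1*(-37/9))*41 = (-35 + 37/9)*41 = -278/9*41 = -11398/9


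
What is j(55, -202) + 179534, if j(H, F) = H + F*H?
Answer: 168479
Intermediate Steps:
j(55, -202) + 179534 = 55*(1 - 202) + 179534 = 55*(-201) + 179534 = -11055 + 179534 = 168479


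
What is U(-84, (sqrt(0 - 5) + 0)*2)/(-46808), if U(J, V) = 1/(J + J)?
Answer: 1/7863744 ≈ 1.2717e-7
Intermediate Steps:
U(J, V) = 1/(2*J)
U(-84, (sqrt(0 - 5) + 0)*2)/(-46808) = ((1/2)/(-84))/(-46808) = ((1/2)*(-1/84))*(-1/46808) = -1/168*(-1/46808) = 1/7863744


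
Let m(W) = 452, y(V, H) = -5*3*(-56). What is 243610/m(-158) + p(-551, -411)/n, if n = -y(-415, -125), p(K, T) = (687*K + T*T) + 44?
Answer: 9354967/11865 ≈ 788.45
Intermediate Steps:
p(K, T) = 44 + T² + 687*K (p(K, T) = (687*K + T²) + 44 = (T² + 687*K) + 44 = 44 + T² + 687*K)
y(V, H) = 840 (y(V, H) = -15*(-56) = 840)
n = -840 (n = -1*840 = -840)
243610/m(-158) + p(-551, -411)/n = 243610/452 + (44 + (-411)² + 687*(-551))/(-840) = 243610*(1/452) + (44 + 168921 - 378537)*(-1/840) = 121805/226 - 209572*(-1/840) = 121805/226 + 52393/210 = 9354967/11865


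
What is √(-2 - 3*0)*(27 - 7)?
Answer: 20*I*√2 ≈ 28.284*I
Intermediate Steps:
√(-2 - 3*0)*(27 - 7) = √(-2 + 0)*20 = √(-2)*20 = (I*√2)*20 = 20*I*√2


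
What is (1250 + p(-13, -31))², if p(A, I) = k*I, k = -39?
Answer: 6046681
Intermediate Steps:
p(A, I) = -39*I
(1250 + p(-13, -31))² = (1250 - 39*(-31))² = (1250 + 1209)² = 2459² = 6046681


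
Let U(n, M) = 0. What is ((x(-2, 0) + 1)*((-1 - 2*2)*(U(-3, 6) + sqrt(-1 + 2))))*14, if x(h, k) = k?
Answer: -70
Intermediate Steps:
((x(-2, 0) + 1)*((-1 - 2*2)*(U(-3, 6) + sqrt(-1 + 2))))*14 = ((0 + 1)*((-1 - 2*2)*(0 + sqrt(-1 + 2))))*14 = (1*((-1 - 4)*(0 + sqrt(1))))*14 = (1*(-5*(0 + 1)))*14 = (1*(-5*1))*14 = (1*(-5))*14 = -5*14 = -70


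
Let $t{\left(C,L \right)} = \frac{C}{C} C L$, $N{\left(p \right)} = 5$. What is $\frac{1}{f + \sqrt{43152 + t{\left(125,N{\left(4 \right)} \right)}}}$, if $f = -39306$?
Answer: $- \frac{39306}{1544917859} - \frac{\sqrt{43777}}{1544917859} \approx -2.5578 \cdot 10^{-5}$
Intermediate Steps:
$t{\left(C,L \right)} = C L$ ($t{\left(C,L \right)} = 1 C L = C L$)
$\frac{1}{f + \sqrt{43152 + t{\left(125,N{\left(4 \right)} \right)}}} = \frac{1}{-39306 + \sqrt{43152 + 125 \cdot 5}} = \frac{1}{-39306 + \sqrt{43152 + 625}} = \frac{1}{-39306 + \sqrt{43777}}$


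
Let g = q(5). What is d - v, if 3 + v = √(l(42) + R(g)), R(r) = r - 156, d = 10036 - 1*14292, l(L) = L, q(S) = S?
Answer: -4253 - I*√109 ≈ -4253.0 - 10.44*I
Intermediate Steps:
d = -4256 (d = 10036 - 14292 = -4256)
g = 5
R(r) = -156 + r
v = -3 + I*√109 (v = -3 + √(42 + (-156 + 5)) = -3 + √(42 - 151) = -3 + √(-109) = -3 + I*√109 ≈ -3.0 + 10.44*I)
d - v = -4256 - (-3 + I*√109) = -4256 + (3 - I*√109) = -4253 - I*√109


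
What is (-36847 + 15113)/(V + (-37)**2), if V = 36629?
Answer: -10867/18999 ≈ -0.57198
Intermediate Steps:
(-36847 + 15113)/(V + (-37)**2) = (-36847 + 15113)/(36629 + (-37)**2) = -21734/(36629 + 1369) = -21734/37998 = -21734*1/37998 = -10867/18999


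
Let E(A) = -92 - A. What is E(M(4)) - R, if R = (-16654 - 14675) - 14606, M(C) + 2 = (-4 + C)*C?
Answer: 45845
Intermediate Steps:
M(C) = -2 + C*(-4 + C) (M(C) = -2 + (-4 + C)*C = -2 + C*(-4 + C))
R = -45935 (R = -31329 - 14606 = -45935)
E(M(4)) - R = (-92 - (-2 + 4² - 4*4)) - 1*(-45935) = (-92 - (-2 + 16 - 16)) + 45935 = (-92 - 1*(-2)) + 45935 = (-92 + 2) + 45935 = -90 + 45935 = 45845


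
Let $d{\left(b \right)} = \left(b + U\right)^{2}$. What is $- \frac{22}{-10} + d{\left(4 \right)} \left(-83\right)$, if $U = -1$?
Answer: $- \frac{3724}{5} \approx -744.8$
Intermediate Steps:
$d{\left(b \right)} = \left(-1 + b\right)^{2}$ ($d{\left(b \right)} = \left(b - 1\right)^{2} = \left(-1 + b\right)^{2}$)
$- \frac{22}{-10} + d{\left(4 \right)} \left(-83\right) = - \frac{22}{-10} + \left(-1 + 4\right)^{2} \left(-83\right) = \left(-22\right) \left(- \frac{1}{10}\right) + 3^{2} \left(-83\right) = \frac{11}{5} + 9 \left(-83\right) = \frac{11}{5} - 747 = - \frac{3724}{5}$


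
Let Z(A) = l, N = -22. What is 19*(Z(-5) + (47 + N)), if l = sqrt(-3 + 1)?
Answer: 475 + 19*I*sqrt(2) ≈ 475.0 + 26.87*I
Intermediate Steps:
l = I*sqrt(2) (l = sqrt(-2) = I*sqrt(2) ≈ 1.4142*I)
Z(A) = I*sqrt(2)
19*(Z(-5) + (47 + N)) = 19*(I*sqrt(2) + (47 - 22)) = 19*(I*sqrt(2) + 25) = 19*(25 + I*sqrt(2)) = 475 + 19*I*sqrt(2)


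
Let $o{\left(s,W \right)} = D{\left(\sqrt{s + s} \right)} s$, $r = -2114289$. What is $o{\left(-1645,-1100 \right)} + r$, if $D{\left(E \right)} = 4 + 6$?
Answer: $-2130739$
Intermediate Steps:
$D{\left(E \right)} = 10$
$o{\left(s,W \right)} = 10 s$
$o{\left(-1645,-1100 \right)} + r = 10 \left(-1645\right) - 2114289 = -16450 - 2114289 = -2130739$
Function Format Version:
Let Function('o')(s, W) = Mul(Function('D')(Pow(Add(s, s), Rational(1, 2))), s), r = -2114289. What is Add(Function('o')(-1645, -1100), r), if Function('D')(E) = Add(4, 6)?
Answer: -2130739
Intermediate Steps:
Function('D')(E) = 10
Function('o')(s, W) = Mul(10, s)
Add(Function('o')(-1645, -1100), r) = Add(Mul(10, -1645), -2114289) = Add(-16450, -2114289) = -2130739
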